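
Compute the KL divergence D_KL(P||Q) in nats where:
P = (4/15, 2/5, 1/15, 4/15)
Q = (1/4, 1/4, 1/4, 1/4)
0.1343 nats

KL divergence: D_KL(P||Q) = Σ p(x) log(p(x)/q(x))

Computing term by term:
  x=0: 4/15 × log_e[(4/15)/(1/4)] = 4/15 × 0.0645 = 0.0172
  x=1: 2/5 × log_e[(2/5)/(1/4)] = 2/5 × 0.4700 = 0.1880
  x=2: 1/15 × log_e[(1/15)/(1/4)] = 1/15 × -1.3218 = -0.0881
  x=3: 4/15 × log_e[(4/15)/(1/4)] = 4/15 × 0.0645 = 0.0172

D_KL(P||Q) = 0.1343 nats

Note: KL divergence is always non-negative and equals 0 iff P = Q.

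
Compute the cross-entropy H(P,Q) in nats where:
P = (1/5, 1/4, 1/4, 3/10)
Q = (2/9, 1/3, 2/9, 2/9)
1.4027 nats

Cross-entropy: H(P,Q) = -Σ p(x) log q(x)

Alternatively: H(P,Q) = H(P) + D_KL(P||Q)
H(P) = 1.3762 nats
D_KL(P||Q) = 0.0265 nats

H(P,Q) = 1.3762 + 0.0265 = 1.4027 nats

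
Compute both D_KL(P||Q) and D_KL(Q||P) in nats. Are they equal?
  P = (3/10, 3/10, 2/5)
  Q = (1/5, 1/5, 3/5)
D_KL(P||Q) = 0.0811, D_KL(Q||P) = 0.0811

KL divergence is not symmetric: D_KL(P||Q) ≠ D_KL(Q||P) in general.

D_KL(P||Q) = 0.0811 nats
D_KL(Q||P) = 0.0811 nats

In this case they happen to be equal (to 4 decimal places).

This asymmetry is why KL divergence is not a true distance metric.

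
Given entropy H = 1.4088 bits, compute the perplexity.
2.6552

Perplexity is 2^H (or exp(H) for natural log).

H = 1.4088 bits
Perplexity = 2^1.4088 = 2.6552

Interpretation: The model's uncertainty is equivalent to choosing uniformly among 2.7 options.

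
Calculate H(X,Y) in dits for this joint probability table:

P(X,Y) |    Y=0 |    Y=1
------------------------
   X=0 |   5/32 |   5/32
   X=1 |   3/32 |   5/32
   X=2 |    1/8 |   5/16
0.7450 dits

Joint entropy is H(X,Y) = -Σ_{x,y} p(x,y) log p(x,y).

Summing over all non-zero entries:
H(X,Y) = -[5/32·log_10(5/32) + 5/32·log_10(5/32) + 3/32·log_10(3/32) + 5/32·log_10(5/32) + 1/8·log_10(1/8) + 5/16·log_10(5/16)]
H(X,Y) = 0.7450 dits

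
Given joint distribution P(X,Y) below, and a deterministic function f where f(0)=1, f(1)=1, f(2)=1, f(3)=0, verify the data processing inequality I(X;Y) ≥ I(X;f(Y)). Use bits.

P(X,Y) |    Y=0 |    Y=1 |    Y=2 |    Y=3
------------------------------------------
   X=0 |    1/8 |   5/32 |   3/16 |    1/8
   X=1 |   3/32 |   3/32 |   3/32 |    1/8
I(X;Y) = 0.0121, I(X;f(Y)) = 0.0087, inequality holds: 0.0121 ≥ 0.0087

Data Processing Inequality: For any Markov chain X → Y → Z, we have I(X;Y) ≥ I(X;Z).

Here Z = f(Y) is a deterministic function of Y, forming X → Y → Z.

Original I(X;Y) = 0.0121 bits

After applying f:
P(X,Z) where Z=f(Y):
- P(X,Z=0) = P(X,Y=3)
- P(X,Z=1) = P(X,Y=0) + P(X,Y=1) + P(X,Y=2)

I(X;Z) = I(X;f(Y)) = 0.0087 bits

Verification: 0.0121 ≥ 0.0087 ✓

Information cannot be created by processing; the function f can only lose information about X.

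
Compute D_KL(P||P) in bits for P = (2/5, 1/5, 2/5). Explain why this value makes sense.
0.0000 bits

KL divergence satisfies the Gibbs inequality: D_KL(P||Q) ≥ 0 for all distributions P, Q.

D_KL(P||Q) = Σ p(x) log(p(x)/q(x))
Each term is p(x) × log_2(p(x)/p(x)) = p(x) × log_2(1) = 0, so the sum is 0.
D_KL(P||Q) = 0.0000 bits

When P = Q, the KL divergence is exactly 0, as there is no 'divergence' between identical distributions.

This non-negativity is a fundamental property: relative entropy cannot be negative because it measures how different Q is from P.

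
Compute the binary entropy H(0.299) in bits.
0.8801 bits

The binary entropy function is:
H(p) = -p log(p) - (1-p) log(1-p)

H(0.299) = -0.299 × log_2(0.299) - 0.701 × log_2(0.701)
H(0.299) = 0.8801 bits

Note: Binary entropy is maximized at p=0.5 (H=1 bit) and minimized at p=0 or p=1 (H=0).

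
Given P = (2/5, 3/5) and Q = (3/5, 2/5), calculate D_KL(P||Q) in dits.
0.0352 dits

KL divergence: D_KL(P||Q) = Σ p(x) log(p(x)/q(x))

Computing term by term:
  x=0: 2/5 × log_10[(2/5)/(3/5)] = 2/5 × -0.1761 = -0.0704
  x=1: 3/5 × log_10[(3/5)/(2/5)] = 3/5 × 0.1761 = 0.1057

D_KL(P||Q) = 0.0352 dits

Note: KL divergence is always non-negative and equals 0 iff P = Q.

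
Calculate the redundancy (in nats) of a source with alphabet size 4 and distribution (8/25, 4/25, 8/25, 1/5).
0.0420 nats

Redundancy measures how far a source is from maximum entropy:
R = H_max - H(X)

Maximum entropy for 4 symbols: H_max = log_e(4) = 1.3863 nats
Actual entropy: H(X) = 1.3443 nats
Redundancy: R = 1.3863 - 1.3443 = 0.0420 nats

This redundancy represents potential for compression: the source could be compressed by 0.0420 nats per symbol.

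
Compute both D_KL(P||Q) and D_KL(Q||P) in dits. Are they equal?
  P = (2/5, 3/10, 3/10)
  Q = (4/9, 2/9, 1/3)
D_KL(P||Q) = 0.0071, D_KL(Q||P) = 0.0066

KL divergence is not symmetric: D_KL(P||Q) ≠ D_KL(Q||P) in general.

D_KL(P||Q) = 0.0071 dits
D_KL(Q||P) = 0.0066 dits

No, they are not equal!

This asymmetry is why KL divergence is not a true distance metric.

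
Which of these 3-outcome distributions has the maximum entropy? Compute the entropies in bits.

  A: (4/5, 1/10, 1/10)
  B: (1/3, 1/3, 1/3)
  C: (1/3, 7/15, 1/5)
B

For a discrete distribution over n outcomes, entropy is maximized by the uniform distribution.

Computing entropies:
H(A) = 0.9219 bits
H(B) = 1.5850 bits
H(C) = 1.5058 bits

The uniform distribution (where all probabilities equal 1/3) achieves the maximum entropy of log_2(3) = 1.5850 bits.

Distribution B has the highest entropy.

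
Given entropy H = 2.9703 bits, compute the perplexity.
7.8370

Perplexity is 2^H (or exp(H) for natural log).

H = 2.9703 bits
Perplexity = 2^2.9703 = 7.8370

Interpretation: The model's uncertainty is equivalent to choosing uniformly among 7.8 options.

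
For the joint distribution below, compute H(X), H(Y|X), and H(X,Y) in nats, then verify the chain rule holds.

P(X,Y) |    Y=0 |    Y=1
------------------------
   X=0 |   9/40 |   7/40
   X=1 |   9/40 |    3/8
H(X,Y) = 1.3441, H(X) = 0.6730, H(Y|X) = 0.6711 (all in nats)

Chain rule: H(X,Y) = H(X) + H(Y|X)

Left side — joint entropy directly:
H(X,Y) = -Σ p(x,y) log p(x,y) = 1.3441 nats

Right side — compute H(Y|X) from the conditional distributions:
P(X) = (2/5, 3/5), so H(X) = 0.6730 nats
H(Y|X) = Σ_x P(X=x) · H(Y|X=x):
  P(Y|X=0) = (9/16, 7/16), H(Y|X=0) = 0.6853, weight P(X=0) = 2/5
  P(Y|X=1) = (3/8, 5/8), H(Y|X=1) = 0.6616, weight P(X=1) = 3/5
H(Y|X) = 0.6711 nats

H(X) + H(Y|X) = 0.6730 + 0.6711 = 1.3441 nats

Both sides equal 1.3441 nats. ✓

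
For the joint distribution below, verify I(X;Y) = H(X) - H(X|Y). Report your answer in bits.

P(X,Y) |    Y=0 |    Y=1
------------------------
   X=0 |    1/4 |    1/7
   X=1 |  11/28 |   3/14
I(X;Y) = 0.0001 bits

Mutual information has multiple equivalent forms:
- I(X;Y) = H(X) - H(X|Y)
- I(X;Y) = H(Y) - H(Y|X)
- I(X;Y) = H(X) + H(Y) - H(X,Y)

Computing all quantities:
H(X) = 0.9666, H(Y) = 0.9403, H(X,Y) = 1.9068
H(X|Y) = 0.9665, H(Y|X) = 0.9402

Verification:
H(X) - H(X|Y) = 0.9666 - 0.9665 = 0.0001
H(Y) - H(Y|X) = 0.9403 - 0.9402 = 0.0001
H(X) + H(Y) - H(X,Y) = 0.9666 + 0.9403 - 1.9068 = 0.0001

All forms give I(X;Y) = 0.0001 bits. ✓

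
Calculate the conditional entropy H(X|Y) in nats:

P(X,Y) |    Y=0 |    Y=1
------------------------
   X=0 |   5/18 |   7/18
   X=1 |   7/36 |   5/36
0.6241 nats

Using the chain rule: H(X|Y) = H(X,Y) - H(Y)

First, compute H(X,Y) = 1.3157 nats

Marginal P(Y) = (17/36, 19/36)
H(Y) = 0.6916 nats

H(X|Y) = H(X,Y) - H(Y) = 1.3157 - 0.6916 = 0.6241 nats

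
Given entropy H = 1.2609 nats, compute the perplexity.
3.5286

Perplexity is e^H (or exp(H) for natural log).

H = 1.2609 nats
Perplexity = e^1.2609 = 3.5286

Interpretation: The model's uncertainty is equivalent to choosing uniformly among 3.5 options.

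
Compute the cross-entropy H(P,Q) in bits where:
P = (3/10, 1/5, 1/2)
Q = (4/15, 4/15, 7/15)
1.5032 bits

Cross-entropy: H(P,Q) = -Σ p(x) log q(x)

Alternatively: H(P,Q) = H(P) + D_KL(P||Q)
H(P) = 1.4855 bits
D_KL(P||Q) = 0.0177 bits

H(P,Q) = 1.4855 + 0.0177 = 1.5032 bits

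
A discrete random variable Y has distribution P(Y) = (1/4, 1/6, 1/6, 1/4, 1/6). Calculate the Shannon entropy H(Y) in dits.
0.6901 dits

Shannon entropy is H(X) = -Σ p(x) log p(x).

For P = (1/4, 1/6, 1/6, 1/4, 1/6):
H = -1/4 × log_10(1/4) -1/6 × log_10(1/6) -1/6 × log_10(1/6) -1/4 × log_10(1/4) -1/6 × log_10(1/6)
H = 0.6901 dits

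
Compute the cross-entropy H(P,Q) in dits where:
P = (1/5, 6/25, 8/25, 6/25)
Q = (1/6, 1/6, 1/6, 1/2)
0.6636 dits

Cross-entropy: H(P,Q) = -Σ p(x) log q(x)

Alternatively: H(P,Q) = H(P) + D_KL(P||Q)
H(P) = 0.5956 dits
D_KL(P||Q) = 0.0680 dits

H(P,Q) = 0.5956 + 0.0680 = 0.6636 dits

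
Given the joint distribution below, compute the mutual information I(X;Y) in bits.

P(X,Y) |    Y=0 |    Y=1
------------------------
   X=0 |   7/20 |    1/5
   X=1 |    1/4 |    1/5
0.0049 bits

Mutual information: I(X;Y) = H(X) + H(Y) - H(X,Y)

Marginals:
P(X) = (11/20, 9/20), H(X) = 0.9928 bits
P(Y) = (3/5, 2/5), H(Y) = 0.9710 bits

Joint entropy: H(X,Y) = 1.9589 bits

I(X;Y) = 0.9928 + 0.9710 - 1.9589 = 0.0049 bits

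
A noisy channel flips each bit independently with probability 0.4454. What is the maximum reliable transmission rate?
0.0086 bits

For a binary symmetric channel (BSC) with error probability p:
Capacity C = 1 - H(p) bits per symbol

where H(p) = -p log₂(p) - (1-p) log₂(1-p) is the binary entropy function.

H(0.4454) = 0.9914 bits
C = 1 - 0.9914 = 0.0086 bits per symbol

This means we can reliably transmit up to 0.0086 bits of information per channel use.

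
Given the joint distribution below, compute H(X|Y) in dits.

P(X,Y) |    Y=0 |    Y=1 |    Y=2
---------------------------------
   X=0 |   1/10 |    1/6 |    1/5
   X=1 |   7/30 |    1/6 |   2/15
0.2862 dits

Using the chain rule: H(X|Y) = H(X,Y) - H(Y)

First, compute H(X,Y) = 0.7633 dits

Marginal P(Y) = (1/3, 1/3, 1/3)
H(Y) = 0.4771 dits

H(X|Y) = H(X,Y) - H(Y) = 0.7633 - 0.4771 = 0.2862 dits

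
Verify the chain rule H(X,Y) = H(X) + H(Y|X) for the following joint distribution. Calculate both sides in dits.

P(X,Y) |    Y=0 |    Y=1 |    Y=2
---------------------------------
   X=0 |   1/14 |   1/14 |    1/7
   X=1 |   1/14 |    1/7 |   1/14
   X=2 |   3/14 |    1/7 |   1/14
H(X,Y) = 0.9149, H(X) = 0.4686, H(Y|X) = 0.4463 (all in dits)

Chain rule: H(X,Y) = H(X) + H(Y|X)

Left side — joint entropy directly:
H(X,Y) = -Σ p(x,y) log p(x,y) = 0.9149 dits

Right side — compute H(Y|X) from the conditional distributions:
P(X) = (2/7, 2/7, 3/7), so H(X) = 0.4686 dits
H(Y|X) = Σ_x P(X=x) · H(Y|X=x):
  P(Y|X=0) = (1/4, 1/4, 1/2), H(Y|X=0) = 0.4515, weight P(X=0) = 2/7
  P(Y|X=1) = (1/4, 1/2, 1/4), H(Y|X=1) = 0.4515, weight P(X=1) = 2/7
  P(Y|X=2) = (1/2, 1/3, 1/6), H(Y|X=2) = 0.4392, weight P(X=2) = 3/7
H(Y|X) = 0.4463 dits

H(X) + H(Y|X) = 0.4686 + 0.4463 = 0.9149 dits

Both sides equal 0.9149 dits. ✓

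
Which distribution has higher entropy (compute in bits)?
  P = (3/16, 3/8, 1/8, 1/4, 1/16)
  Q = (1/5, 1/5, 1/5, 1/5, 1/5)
Q

Computing entropies in bits:
H(P) = 2.1085
H(Q) = 2.3219

Distribution Q has higher entropy.

Intuition: The distribution closer to uniform (more spread out) has higher entropy.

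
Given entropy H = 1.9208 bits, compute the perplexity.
3.7863

Perplexity is 2^H (or exp(H) for natural log).

H = 1.9208 bits
Perplexity = 2^1.9208 = 3.7863

Interpretation: The model's uncertainty is equivalent to choosing uniformly among 3.8 options.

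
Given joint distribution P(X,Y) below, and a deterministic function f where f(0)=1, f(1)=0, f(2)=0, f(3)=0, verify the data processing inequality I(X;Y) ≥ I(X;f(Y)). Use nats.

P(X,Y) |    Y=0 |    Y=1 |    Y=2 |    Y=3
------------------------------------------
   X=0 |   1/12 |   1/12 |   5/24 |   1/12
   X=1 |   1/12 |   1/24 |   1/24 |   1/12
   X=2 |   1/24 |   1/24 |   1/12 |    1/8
I(X;Y) = 0.0557, I(X;f(Y)) = 0.0157, inequality holds: 0.0557 ≥ 0.0157

Data Processing Inequality: For any Markov chain X → Y → Z, we have I(X;Y) ≥ I(X;Z).

Here Z = f(Y) is a deterministic function of Y, forming X → Y → Z.

Original I(X;Y) = 0.0557 nats

After applying f:
P(X,Z) where Z=f(Y):
- P(X,Z=0) = P(X,Y=1) + P(X,Y=2) + P(X,Y=3)
- P(X,Z=1) = P(X,Y=0)

I(X;Z) = I(X;f(Y)) = 0.0157 nats

Verification: 0.0557 ≥ 0.0157 ✓

Information cannot be created by processing; the function f can only lose information about X.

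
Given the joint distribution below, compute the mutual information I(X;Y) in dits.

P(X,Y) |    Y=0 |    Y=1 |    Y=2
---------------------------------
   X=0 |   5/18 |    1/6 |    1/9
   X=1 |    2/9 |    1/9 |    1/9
0.0011 dits

Mutual information: I(X;Y) = H(X) + H(Y) - H(X,Y)

Marginals:
P(X) = (5/9, 4/9), H(X) = 0.2983 dits
P(Y) = (1/2, 5/18, 2/9), H(Y) = 0.4502 dits

Joint entropy: H(X,Y) = 0.7475 dits

I(X;Y) = 0.2983 + 0.4502 - 0.7475 = 0.0011 dits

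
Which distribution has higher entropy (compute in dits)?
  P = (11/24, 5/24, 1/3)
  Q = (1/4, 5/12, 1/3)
Q

Computing entropies in dits:
H(P) = 0.4563
H(Q) = 0.4680

Distribution Q has higher entropy.

Intuition: The distribution closer to uniform (more spread out) has higher entropy.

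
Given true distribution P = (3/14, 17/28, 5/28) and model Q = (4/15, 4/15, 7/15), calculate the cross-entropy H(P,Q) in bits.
1.7627 bits

Cross-entropy: H(P,Q) = -Σ p(x) log q(x)

Alternatively: H(P,Q) = H(P) + D_KL(P||Q)
H(P) = 1.3571 bits
D_KL(P||Q) = 0.4056 bits

H(P,Q) = 1.3571 + 0.4056 = 1.7627 bits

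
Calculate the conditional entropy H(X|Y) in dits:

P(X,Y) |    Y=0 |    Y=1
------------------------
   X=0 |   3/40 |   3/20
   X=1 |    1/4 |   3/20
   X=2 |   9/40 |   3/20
0.4525 dits

Using the chain rule: H(X|Y) = H(X,Y) - H(Y)

First, compute H(X,Y) = 0.7514 dits

Marginal P(Y) = (11/20, 9/20)
H(Y) = 0.2989 dits

H(X|Y) = H(X,Y) - H(Y) = 0.7514 - 0.2989 = 0.4525 dits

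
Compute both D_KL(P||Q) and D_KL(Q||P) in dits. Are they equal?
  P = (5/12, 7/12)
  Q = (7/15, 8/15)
D_KL(P||Q) = 0.0022, D_KL(Q||P) = 0.0022

KL divergence is not symmetric: D_KL(P||Q) ≠ D_KL(Q||P) in general.

D_KL(P||Q) = 0.0022 dits
D_KL(Q||P) = 0.0022 dits

In this case they happen to be equal (to 4 decimal places).

This asymmetry is why KL divergence is not a true distance metric.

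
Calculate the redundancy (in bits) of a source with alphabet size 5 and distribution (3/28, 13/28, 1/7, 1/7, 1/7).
0.2596 bits

Redundancy measures how far a source is from maximum entropy:
R = H_max - H(X)

Maximum entropy for 5 symbols: H_max = log_2(5) = 2.3219 bits
Actual entropy: H(X) = 2.0623 bits
Redundancy: R = 2.3219 - 2.0623 = 0.2596 bits

This redundancy represents potential for compression: the source could be compressed by 0.2596 bits per symbol.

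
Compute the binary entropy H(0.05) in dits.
0.0862 dits

The binary entropy function is:
H(p) = -p log(p) - (1-p) log(1-p)

H(0.05) = -0.05 × log_10(0.05) - 0.95 × log_10(0.95)
H(0.05) = 0.0862 dits

Note: Binary entropy is maximized at p=0.5 (H=1 bit) and minimized at p=0 or p=1 (H=0).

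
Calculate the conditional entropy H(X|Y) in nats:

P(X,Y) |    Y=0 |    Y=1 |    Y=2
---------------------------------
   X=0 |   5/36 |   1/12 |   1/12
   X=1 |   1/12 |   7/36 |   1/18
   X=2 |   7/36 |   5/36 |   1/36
1.0384 nats

Using the chain rule: H(X|Y) = H(X,Y) - H(Y)

First, compute H(X,Y) = 2.0665 nats

Marginal P(Y) = (5/12, 5/12, 1/6)
H(Y) = 1.0282 nats

H(X|Y) = H(X,Y) - H(Y) = 2.0665 - 1.0282 = 1.0384 nats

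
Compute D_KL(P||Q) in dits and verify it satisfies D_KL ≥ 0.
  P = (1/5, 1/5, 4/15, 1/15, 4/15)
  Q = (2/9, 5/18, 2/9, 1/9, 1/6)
0.0231 dits

KL divergence satisfies the Gibbs inequality: D_KL(P||Q) ≥ 0 for all distributions P, Q.

D_KL(P||Q) = Σ p(x) log(p(x)/q(x))
Term by term:
  x=0: 1/5 × log_10[(1/5)/(2/9)] = -0.0092
  x=1: 1/5 × log_10[(1/5)/(5/18)] = -0.0285
  x=2: 4/15 × log_10[(4/15)/(2/9)] = 0.0211
  x=3: 1/15 × log_10[(1/15)/(1/9)] = -0.0148
  x=4: 4/15 × log_10[(4/15)/(1/6)] = 0.0544
D_KL(P||Q) = 0.0231 dits

D_KL(P||Q) = 0.0231 ≥ 0 ✓

This non-negativity is a fundamental property: relative entropy cannot be negative because it measures how different Q is from P.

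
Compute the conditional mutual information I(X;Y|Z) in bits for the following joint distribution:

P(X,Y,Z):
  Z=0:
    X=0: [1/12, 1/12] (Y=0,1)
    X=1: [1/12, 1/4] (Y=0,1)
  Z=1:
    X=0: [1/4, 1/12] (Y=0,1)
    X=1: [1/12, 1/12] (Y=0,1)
0.0441 bits

Conditional mutual information: I(X;Y|Z) = H(X|Z) + H(Y|Z) - H(X,Y|Z)

H(Z) = 1.0000
H(X,Z) = 1.9183 → H(X|Z) = 0.9183
H(Y,Z) = 1.9183 → H(Y|Z) = 0.9183
H(X,Y,Z) = 2.7925 → H(X,Y|Z) = 1.7925

I(X;Y|Z) = 0.9183 + 0.9183 - 1.7925 = 0.0441 bits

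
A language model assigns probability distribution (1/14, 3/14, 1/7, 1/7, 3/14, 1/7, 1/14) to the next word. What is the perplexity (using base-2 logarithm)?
6.4958

Perplexity is 2^H (or exp(H) for natural log).

First, H = -Σ p log p = 2.6995 bits
Perplexity = 2^2.6995 = 6.4958

Interpretation: The model's uncertainty is equivalent to choosing uniformly among 6.5 options.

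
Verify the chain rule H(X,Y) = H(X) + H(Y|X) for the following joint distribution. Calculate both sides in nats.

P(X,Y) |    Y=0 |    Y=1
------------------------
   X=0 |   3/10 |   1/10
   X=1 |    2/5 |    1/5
H(X,Y) = 1.2799, H(X) = 0.6730, H(Y|X) = 0.6068 (all in nats)

Chain rule: H(X,Y) = H(X) + H(Y|X)

Left side — joint entropy directly:
H(X,Y) = -Σ p(x,y) log p(x,y) = 1.2799 nats

Right side — compute H(Y|X) from the conditional distributions:
P(X) = (2/5, 3/5), so H(X) = 0.6730 nats
H(Y|X) = Σ_x P(X=x) · H(Y|X=x):
  P(Y|X=0) = (3/4, 1/4), H(Y|X=0) = 0.5623, weight P(X=0) = 2/5
  P(Y|X=1) = (2/3, 1/3), H(Y|X=1) = 0.6365, weight P(X=1) = 3/5
H(Y|X) = 0.6068 nats

H(X) + H(Y|X) = 0.6730 + 0.6068 = 1.2799 nats

Both sides equal 1.2799 nats. ✓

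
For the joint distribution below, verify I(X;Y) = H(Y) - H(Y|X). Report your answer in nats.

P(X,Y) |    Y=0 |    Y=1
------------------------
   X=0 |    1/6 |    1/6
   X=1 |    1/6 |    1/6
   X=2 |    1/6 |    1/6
I(X;Y) = 0.0000 nats

Mutual information has multiple equivalent forms:
- I(X;Y) = H(X) - H(X|Y)
- I(X;Y) = H(Y) - H(Y|X)
- I(X;Y) = H(X) + H(Y) - H(X,Y)

Computing all quantities:
H(X) = 1.0986, H(Y) = 0.6931, H(X,Y) = 1.7918
H(X|Y) = 1.0986, H(Y|X) = 0.6931

Verification:
H(X) - H(X|Y) = 1.0986 - 1.0986 = 0.0000
H(Y) - H(Y|X) = 0.6931 - 0.6931 = 0.0000
H(X) + H(Y) - H(X,Y) = 1.0986 + 0.6931 - 1.7918 = 0.0000

All forms give I(X;Y) = 0.0000 nats. ✓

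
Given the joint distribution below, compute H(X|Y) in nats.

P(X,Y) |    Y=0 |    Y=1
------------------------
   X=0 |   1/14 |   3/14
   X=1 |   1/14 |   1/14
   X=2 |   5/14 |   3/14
0.9003 nats

Using the chain rule: H(X|Y) = H(X,Y) - H(Y)

First, compute H(X,Y) = 1.5934 nats

Marginal P(Y) = (1/2, 1/2)
H(Y) = 0.6931 nats

H(X|Y) = H(X,Y) - H(Y) = 1.5934 - 0.6931 = 0.9003 nats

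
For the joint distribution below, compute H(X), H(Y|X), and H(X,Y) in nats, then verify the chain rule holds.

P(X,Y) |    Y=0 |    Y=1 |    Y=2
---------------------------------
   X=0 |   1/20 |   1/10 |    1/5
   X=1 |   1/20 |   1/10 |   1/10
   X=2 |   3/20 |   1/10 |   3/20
H(X,Y) = 2.1116, H(X) = 1.0805, H(Y|X) = 1.0311 (all in nats)

Chain rule: H(X,Y) = H(X) + H(Y|X)

Left side — joint entropy directly:
H(X,Y) = -Σ p(x,y) log p(x,y) = 2.1116 nats

Right side — compute H(Y|X) from the conditional distributions:
P(X) = (7/20, 1/4, 2/5), so H(X) = 1.0805 nats
H(Y|X) = Σ_x P(X=x) · H(Y|X=x):
  P(Y|X=0) = (1/7, 2/7, 4/7), H(Y|X=0) = 0.9557, weight P(X=0) = 7/20
  P(Y|X=1) = (1/5, 2/5, 2/5), H(Y|X=1) = 1.0549, weight P(X=1) = 1/4
  P(Y|X=2) = (3/8, 1/4, 3/8), H(Y|X=2) = 1.0822, weight P(X=2) = 2/5
H(Y|X) = 1.0311 nats

H(X) + H(Y|X) = 1.0805 + 1.0311 = 2.1116 nats

Both sides equal 2.1116 nats. ✓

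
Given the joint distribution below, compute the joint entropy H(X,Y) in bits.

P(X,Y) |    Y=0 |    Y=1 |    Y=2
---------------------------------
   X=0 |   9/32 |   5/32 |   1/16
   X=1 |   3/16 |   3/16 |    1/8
2.4638 bits

Joint entropy is H(X,Y) = -Σ_{x,y} p(x,y) log p(x,y).

Summing over all non-zero entries:
H(X,Y) = -[9/32·log_2(9/32) + 5/32·log_2(5/32) + 1/16·log_2(1/16) + 3/16·log_2(3/16) + 3/16·log_2(3/16) + 1/8·log_2(1/8)]
H(X,Y) = 2.4638 bits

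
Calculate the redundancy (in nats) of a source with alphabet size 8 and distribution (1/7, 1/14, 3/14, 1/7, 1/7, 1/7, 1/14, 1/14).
0.0719 nats

Redundancy measures how far a source is from maximum entropy:
R = H_max - H(X)

Maximum entropy for 8 symbols: H_max = log_e(8) = 2.0794 nats
Actual entropy: H(X) = 2.0076 nats
Redundancy: R = 2.0794 - 2.0076 = 0.0719 nats

This redundancy represents potential for compression: the source could be compressed by 0.0719 nats per symbol.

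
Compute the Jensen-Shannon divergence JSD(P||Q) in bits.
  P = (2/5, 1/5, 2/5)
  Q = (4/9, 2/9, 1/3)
0.0035 bits

Jensen-Shannon divergence is:
JSD(P||Q) = 0.5 × D_KL(P||M) + 0.5 × D_KL(Q||M)
where M = 0.5 × (P + Q) is the mixture distribution.

M = 0.5 × (2/5, 1/5, 2/5) + 0.5 × (4/9, 2/9, 1/3) = (0.422222, 0.211111, 11/30)

D_KL(P||M) = 0.0034 bits
D_KL(Q||M) = 0.0035 bits

JSD(P||Q) = 0.5 × 0.0034 + 0.5 × 0.0035 = 0.0035 bits

Unlike KL divergence, JSD is symmetric and bounded: 0 ≤ JSD ≤ log(2).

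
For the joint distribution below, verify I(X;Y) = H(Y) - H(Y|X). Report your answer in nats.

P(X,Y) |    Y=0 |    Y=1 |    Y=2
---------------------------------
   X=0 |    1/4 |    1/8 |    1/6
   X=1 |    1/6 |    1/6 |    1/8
I(X;Y) = 0.0109 nats

Mutual information has multiple equivalent forms:
- I(X;Y) = H(X) - H(X|Y)
- I(X;Y) = H(Y) - H(Y|X)
- I(X;Y) = H(X) + H(Y) - H(X,Y)

Computing all quantities:
H(X) = 0.6897, H(Y) = 1.0835, H(X,Y) = 1.7623
H(X|Y) = 0.6788, H(Y|X) = 1.0726

Verification:
H(X) - H(X|Y) = 0.6897 - 0.6788 = 0.0109
H(Y) - H(Y|X) = 1.0835 - 1.0726 = 0.0109
H(X) + H(Y) - H(X,Y) = 0.6897 + 1.0835 - 1.7623 = 0.0109

All forms give I(X;Y) = 0.0109 nats. ✓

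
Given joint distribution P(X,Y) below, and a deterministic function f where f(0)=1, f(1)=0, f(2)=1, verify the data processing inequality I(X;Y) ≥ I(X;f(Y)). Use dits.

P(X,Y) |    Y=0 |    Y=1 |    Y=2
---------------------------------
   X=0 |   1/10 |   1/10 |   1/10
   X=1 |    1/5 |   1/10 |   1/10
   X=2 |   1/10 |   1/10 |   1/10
I(X;Y) = 0.0060, I(X;f(Y)) = 0.0017, inequality holds: 0.0060 ≥ 0.0017

Data Processing Inequality: For any Markov chain X → Y → Z, we have I(X;Y) ≥ I(X;Z).

Here Z = f(Y) is a deterministic function of Y, forming X → Y → Z.

Original I(X;Y) = 0.0060 dits

After applying f:
P(X,Z) where Z=f(Y):
- P(X,Z=0) = P(X,Y=1)
- P(X,Z=1) = P(X,Y=0) + P(X,Y=2)

I(X;Z) = I(X;f(Y)) = 0.0017 dits

Verification: 0.0060 ≥ 0.0017 ✓

Information cannot be created by processing; the function f can only lose information about X.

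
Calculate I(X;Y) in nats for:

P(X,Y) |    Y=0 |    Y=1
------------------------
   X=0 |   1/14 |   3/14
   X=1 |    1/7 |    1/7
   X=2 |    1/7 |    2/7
0.0203 nats

Mutual information: I(X;Y) = H(X) + H(Y) - H(X,Y)

Marginals:
P(X) = (2/7, 2/7, 3/7), H(X) = 1.0790 nats
P(Y) = (5/14, 9/14), H(Y) = 0.6518 nats

Joint entropy: H(X,Y) = 1.7105 nats

I(X;Y) = 1.0790 + 0.6518 - 1.7105 = 0.0203 nats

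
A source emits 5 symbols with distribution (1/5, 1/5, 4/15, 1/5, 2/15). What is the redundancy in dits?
0.0098 dits

Redundancy measures how far a source is from maximum entropy:
R = H_max - H(X)

Maximum entropy for 5 symbols: H_max = log_10(5) = 0.6990 dits
Actual entropy: H(X) = 0.6891 dits
Redundancy: R = 0.6990 - 0.6891 = 0.0098 dits

This redundancy represents potential for compression: the source could be compressed by 0.0098 dits per symbol.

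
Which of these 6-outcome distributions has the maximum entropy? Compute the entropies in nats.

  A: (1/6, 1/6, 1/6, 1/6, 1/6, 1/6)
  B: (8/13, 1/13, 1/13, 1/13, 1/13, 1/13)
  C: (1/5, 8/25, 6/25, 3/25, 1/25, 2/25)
A

For a discrete distribution over n outcomes, entropy is maximized by the uniform distribution.

Computing entropies:
H(A) = 1.7918 nats
H(B) = 1.2853 nats
H(C) = 1.6143 nats

The uniform distribution (where all probabilities equal 1/6) achieves the maximum entropy of log_e(6) = 1.7918 nats.

Distribution A has the highest entropy.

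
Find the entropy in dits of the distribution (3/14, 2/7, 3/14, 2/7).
0.5976 dits

Shannon entropy is H(X) = -Σ p(x) log p(x).

For P = (3/14, 2/7, 3/14, 2/7):
H = -3/14 × log_10(3/14) -2/7 × log_10(2/7) -3/14 × log_10(3/14) -2/7 × log_10(2/7)
H = 0.5976 dits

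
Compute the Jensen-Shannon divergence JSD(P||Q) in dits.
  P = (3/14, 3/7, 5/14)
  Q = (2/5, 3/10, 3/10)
0.0092 dits

Jensen-Shannon divergence is:
JSD(P||Q) = 0.5 × D_KL(P||M) + 0.5 × D_KL(Q||M)
where M = 0.5 × (P + Q) is the mixture distribution.

M = 0.5 × (3/14, 3/7, 5/14) + 0.5 × (2/5, 3/10, 3/10) = (0.307143, 0.364286, 0.328571)

D_KL(P||M) = 0.0097 dits
D_KL(Q||M) = 0.0087 dits

JSD(P||Q) = 0.5 × 0.0097 + 0.5 × 0.0087 = 0.0092 dits

Unlike KL divergence, JSD is symmetric and bounded: 0 ≤ JSD ≤ log(2).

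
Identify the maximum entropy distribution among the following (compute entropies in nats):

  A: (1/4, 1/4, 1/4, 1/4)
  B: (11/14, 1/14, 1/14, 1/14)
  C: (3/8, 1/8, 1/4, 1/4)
A

For a discrete distribution over n outcomes, entropy is maximized by the uniform distribution.

Computing entropies:
H(A) = 1.3863 nats
H(B) = 0.7550 nats
H(C) = 1.3209 nats

The uniform distribution (where all probabilities equal 1/4) achieves the maximum entropy of log_e(4) = 1.3863 nats.

Distribution A has the highest entropy.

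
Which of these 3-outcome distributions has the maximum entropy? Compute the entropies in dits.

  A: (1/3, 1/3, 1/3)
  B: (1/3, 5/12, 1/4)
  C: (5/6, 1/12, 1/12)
A

For a discrete distribution over n outcomes, entropy is maximized by the uniform distribution.

Computing entropies:
H(A) = 0.4771 dits
H(B) = 0.4680 dits
H(C) = 0.2458 dits

The uniform distribution (where all probabilities equal 1/3) achieves the maximum entropy of log_10(3) = 0.4771 dits.

Distribution A has the highest entropy.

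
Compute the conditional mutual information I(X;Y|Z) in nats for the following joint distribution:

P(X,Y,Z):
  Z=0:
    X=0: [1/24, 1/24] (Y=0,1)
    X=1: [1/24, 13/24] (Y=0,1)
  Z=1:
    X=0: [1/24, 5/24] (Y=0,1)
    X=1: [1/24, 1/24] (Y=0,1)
0.0604 nats

Conditional mutual information: I(X;Y|Z) = H(X|Z) + H(Y|Z) - H(X,Y|Z)

H(Z) = 0.6365
H(X,Z) = 1.0751 → H(X|Z) = 0.4386
H(Y,Z) = 1.0751 → H(Y|Z) = 0.4386
H(X,Y,Z) = 1.4534 → H(X,Y|Z) = 0.8169

I(X;Y|Z) = 0.4386 + 0.4386 - 0.8169 = 0.0604 nats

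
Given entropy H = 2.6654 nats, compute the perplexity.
14.3737

Perplexity is e^H (or exp(H) for natural log).

H = 2.6654 nats
Perplexity = e^2.6654 = 14.3737

Interpretation: The model's uncertainty is equivalent to choosing uniformly among 14.4 options.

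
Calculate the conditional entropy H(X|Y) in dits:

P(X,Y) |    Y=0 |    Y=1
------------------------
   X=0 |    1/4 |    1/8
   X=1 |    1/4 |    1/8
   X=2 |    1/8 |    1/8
0.4653 dits

Using the chain rule: H(X|Y) = H(X,Y) - H(Y)

First, compute H(X,Y) = 0.7526 dits

Marginal P(Y) = (5/8, 3/8)
H(Y) = 0.2873 dits

H(X|Y) = H(X,Y) - H(Y) = 0.7526 - 0.2873 = 0.4653 dits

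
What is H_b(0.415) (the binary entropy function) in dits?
0.2947 dits

The binary entropy function is:
H(p) = -p log(p) - (1-p) log(1-p)

H(0.415) = -0.415 × log_10(0.415) - 0.585 × log_10(0.585)
H(0.415) = 0.2947 dits

Note: Binary entropy is maximized at p=0.5 (H=1 bit) and minimized at p=0 or p=1 (H=0).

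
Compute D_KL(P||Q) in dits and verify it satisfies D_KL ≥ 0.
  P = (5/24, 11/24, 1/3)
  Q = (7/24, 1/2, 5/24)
0.0203 dits

KL divergence satisfies the Gibbs inequality: D_KL(P||Q) ≥ 0 for all distributions P, Q.

D_KL(P||Q) = Σ p(x) log(p(x)/q(x))
Term by term:
  x=0: 5/24 × log_10[(5/24)/(7/24)] = -0.0304
  x=1: 11/24 × log_10[(11/24)/(1/2)] = -0.0173
  x=2: 1/3 × log_10[(1/3)/(5/24)] = 0.0680
D_KL(P||Q) = 0.0203 dits

D_KL(P||Q) = 0.0203 ≥ 0 ✓

This non-negativity is a fundamental property: relative entropy cannot be negative because it measures how different Q is from P.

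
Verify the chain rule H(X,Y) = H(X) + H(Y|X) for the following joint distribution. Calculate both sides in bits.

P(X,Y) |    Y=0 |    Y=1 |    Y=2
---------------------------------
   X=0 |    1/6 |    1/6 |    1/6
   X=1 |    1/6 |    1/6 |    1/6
H(X,Y) = 2.5850, H(X) = 1.0000, H(Y|X) = 1.5850 (all in bits)

Chain rule: H(X,Y) = H(X) + H(Y|X)

Left side — joint entropy directly:
H(X,Y) = -Σ p(x,y) log p(x,y) = 2.5850 bits

Right side — compute H(Y|X) from the conditional distributions:
P(X) = (1/2, 1/2), so H(X) = 1.0000 bits
H(Y|X) = Σ_x P(X=x) · H(Y|X=x):
  P(Y|X=0) = (1/3, 1/3, 1/3), H(Y|X=0) = 1.5850, weight P(X=0) = 1/2
  P(Y|X=1) = (1/3, 1/3, 1/3), H(Y|X=1) = 1.5850, weight P(X=1) = 1/2
H(Y|X) = 1.5850 bits

H(X) + H(Y|X) = 1.0000 + 1.5850 = 2.5850 bits

Both sides equal 2.5850 bits. ✓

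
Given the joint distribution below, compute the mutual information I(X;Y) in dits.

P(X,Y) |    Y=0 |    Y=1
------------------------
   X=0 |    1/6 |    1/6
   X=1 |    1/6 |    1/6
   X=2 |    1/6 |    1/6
0.0000 dits

Mutual information: I(X;Y) = H(X) + H(Y) - H(X,Y)

Marginals:
P(X) = (1/3, 1/3, 1/3), H(X) = 0.4771 dits
P(Y) = (1/2, 1/2), H(Y) = 0.3010 dits

Joint entropy: H(X,Y) = 0.7782 dits

I(X;Y) = 0.4771 + 0.3010 - 0.7782 = 0.0000 dits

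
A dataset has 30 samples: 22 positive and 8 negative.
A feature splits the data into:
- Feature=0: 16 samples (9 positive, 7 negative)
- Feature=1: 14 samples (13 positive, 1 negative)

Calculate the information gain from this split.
0.1361 bits

Information Gain = H(Y) - H(Y|Feature)

Before split:
P(positive) = 22/30 = 0.7333
H(Y) = 0.8366 bits

After split:
Feature=0: H = 0.9887 bits (weight = 16/30)
Feature=1: H = 0.3712 bits (weight = 14/30)
H(Y|Feature) = (16/30)×0.9887 + (14/30)×0.3712 = 0.7005 bits

Information Gain = 0.8366 - 0.7005 = 0.1361 bits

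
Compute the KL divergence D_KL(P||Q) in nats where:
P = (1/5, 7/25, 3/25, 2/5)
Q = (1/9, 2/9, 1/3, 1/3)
0.1326 nats

KL divergence: D_KL(P||Q) = Σ p(x) log(p(x)/q(x))

Computing term by term:
  x=0: 1/5 × log_e[(1/5)/(1/9)] = 1/5 × 0.5878 = 0.1176
  x=1: 7/25 × log_e[(7/25)/(2/9)] = 7/25 × 0.2311 = 0.0647
  x=2: 3/25 × log_e[(3/25)/(1/3)] = 3/25 × -1.0217 = -0.1226
  x=3: 2/5 × log_e[(2/5)/(1/3)] = 2/5 × 0.1823 = 0.0729

D_KL(P||Q) = 0.1326 nats

Note: KL divergence is always non-negative and equals 0 iff P = Q.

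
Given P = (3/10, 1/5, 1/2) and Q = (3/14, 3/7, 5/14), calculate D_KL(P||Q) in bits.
0.1684 bits

KL divergence: D_KL(P||Q) = Σ p(x) log(p(x)/q(x))

Computing term by term:
  x=0: 3/10 × log_2[(3/10)/(3/14)] = 3/10 × 0.4854 = 0.1456
  x=1: 1/5 × log_2[(1/5)/(3/7)] = 1/5 × -1.0995 = -0.2199
  x=2: 1/2 × log_2[(1/2)/(5/14)] = 1/2 × 0.4854 = 0.2427

D_KL(P||Q) = 0.1684 bits

Note: KL divergence is always non-negative and equals 0 iff P = Q.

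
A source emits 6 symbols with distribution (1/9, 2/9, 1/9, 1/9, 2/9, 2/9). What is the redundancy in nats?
0.0566 nats

Redundancy measures how far a source is from maximum entropy:
R = H_max - H(X)

Maximum entropy for 6 symbols: H_max = log_e(6) = 1.7918 nats
Actual entropy: H(X) = 1.7351 nats
Redundancy: R = 1.7918 - 1.7351 = 0.0566 nats

This redundancy represents potential for compression: the source could be compressed by 0.0566 nats per symbol.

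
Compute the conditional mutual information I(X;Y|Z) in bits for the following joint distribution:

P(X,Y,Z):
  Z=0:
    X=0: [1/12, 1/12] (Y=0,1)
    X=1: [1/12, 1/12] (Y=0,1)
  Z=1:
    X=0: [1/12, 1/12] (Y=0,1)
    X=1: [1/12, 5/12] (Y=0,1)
0.0492 bits

Conditional mutual information: I(X;Y|Z) = H(X|Z) + H(Y|Z) - H(X,Y|Z)

H(Z) = 0.9183
H(X,Z) = 1.7925 → H(X|Z) = 0.8742
H(Y,Z) = 1.7925 → H(Y|Z) = 0.8742
H(X,Y,Z) = 2.6175 → H(X,Y|Z) = 1.6992

I(X;Y|Z) = 0.8742 + 0.8742 - 1.6992 = 0.0492 bits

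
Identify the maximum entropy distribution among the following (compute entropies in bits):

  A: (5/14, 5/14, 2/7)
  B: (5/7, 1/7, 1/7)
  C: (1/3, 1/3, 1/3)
C

For a discrete distribution over n outcomes, entropy is maximized by the uniform distribution.

Computing entropies:
H(A) = 1.5774 bits
H(B) = 1.1488 bits
H(C) = 1.5850 bits

The uniform distribution (where all probabilities equal 1/3) achieves the maximum entropy of log_2(3) = 1.5850 bits.

Distribution C has the highest entropy.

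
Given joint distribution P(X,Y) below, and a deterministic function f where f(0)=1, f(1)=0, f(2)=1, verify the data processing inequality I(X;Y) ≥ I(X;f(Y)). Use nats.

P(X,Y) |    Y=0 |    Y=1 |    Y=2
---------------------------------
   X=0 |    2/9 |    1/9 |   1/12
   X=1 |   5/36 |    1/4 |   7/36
I(X;Y) = 0.0460, I(X;f(Y)) = 0.0141, inequality holds: 0.0460 ≥ 0.0141

Data Processing Inequality: For any Markov chain X → Y → Z, we have I(X;Y) ≥ I(X;Z).

Here Z = f(Y) is a deterministic function of Y, forming X → Y → Z.

Original I(X;Y) = 0.0460 nats

After applying f:
P(X,Z) where Z=f(Y):
- P(X,Z=0) = P(X,Y=1)
- P(X,Z=1) = P(X,Y=0) + P(X,Y=2)

I(X;Z) = I(X;f(Y)) = 0.0141 nats

Verification: 0.0460 ≥ 0.0141 ✓

Information cannot be created by processing; the function f can only lose information about X.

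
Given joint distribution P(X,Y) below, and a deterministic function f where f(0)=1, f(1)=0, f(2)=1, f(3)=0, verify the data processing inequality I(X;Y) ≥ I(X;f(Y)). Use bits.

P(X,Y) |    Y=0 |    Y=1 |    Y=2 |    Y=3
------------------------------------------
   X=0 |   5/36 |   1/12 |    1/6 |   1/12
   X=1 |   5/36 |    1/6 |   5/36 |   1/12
I(X;Y) = 0.0200, I(X;f(Y)) = 0.0108, inequality holds: 0.0200 ≥ 0.0108

Data Processing Inequality: For any Markov chain X → Y → Z, we have I(X;Y) ≥ I(X;Z).

Here Z = f(Y) is a deterministic function of Y, forming X → Y → Z.

Original I(X;Y) = 0.0200 bits

After applying f:
P(X,Z) where Z=f(Y):
- P(X,Z=0) = P(X,Y=1) + P(X,Y=3)
- P(X,Z=1) = P(X,Y=0) + P(X,Y=2)

I(X;Z) = I(X;f(Y)) = 0.0108 bits

Verification: 0.0200 ≥ 0.0108 ✓

Information cannot be created by processing; the function f can only lose information about X.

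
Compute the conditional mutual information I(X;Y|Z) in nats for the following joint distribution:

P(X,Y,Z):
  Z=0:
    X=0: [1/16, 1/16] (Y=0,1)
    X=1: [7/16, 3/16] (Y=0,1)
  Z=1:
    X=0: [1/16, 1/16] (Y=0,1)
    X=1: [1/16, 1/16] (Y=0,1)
0.0090 nats

Conditional mutual information: I(X;Y|Z) = H(X|Z) + H(Y|Z) - H(X,Y|Z)

H(Z) = 0.5623
H(X,Z) = 1.0735 → H(X|Z) = 0.5112
H(Y,Z) = 1.2130 → H(Y|Z) = 0.6507
H(X,Y,Z) = 1.7153 → H(X,Y|Z) = 1.1529

I(X;Y|Z) = 0.5112 + 0.6507 - 1.1529 = 0.0090 nats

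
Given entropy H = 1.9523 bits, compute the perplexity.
3.8699

Perplexity is 2^H (or exp(H) for natural log).

H = 1.9523 bits
Perplexity = 2^1.9523 = 3.8699

Interpretation: The model's uncertainty is equivalent to choosing uniformly among 3.9 options.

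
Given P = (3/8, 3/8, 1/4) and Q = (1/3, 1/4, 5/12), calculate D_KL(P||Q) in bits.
0.0988 bits

KL divergence: D_KL(P||Q) = Σ p(x) log(p(x)/q(x))

Computing term by term:
  x=0: 3/8 × log_2[(3/8)/(1/3)] = 3/8 × 0.1699 = 0.0637
  x=1: 3/8 × log_2[(3/8)/(1/4)] = 3/8 × 0.5850 = 0.2194
  x=2: 1/4 × log_2[(1/4)/(5/12)] = 1/4 × -0.7370 = -0.1842

D_KL(P||Q) = 0.0988 bits

Note: KL divergence is always non-negative and equals 0 iff P = Q.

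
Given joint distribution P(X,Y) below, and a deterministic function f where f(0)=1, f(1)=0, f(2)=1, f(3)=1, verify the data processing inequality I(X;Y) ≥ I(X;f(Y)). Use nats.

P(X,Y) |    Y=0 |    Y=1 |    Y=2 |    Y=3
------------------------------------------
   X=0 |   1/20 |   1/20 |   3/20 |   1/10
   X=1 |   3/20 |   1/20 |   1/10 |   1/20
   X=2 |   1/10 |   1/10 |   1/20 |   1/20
I(X;Y) = 0.0733, I(X;f(Y)) = 0.0224, inequality holds: 0.0733 ≥ 0.0224

Data Processing Inequality: For any Markov chain X → Y → Z, we have I(X;Y) ≥ I(X;Z).

Here Z = f(Y) is a deterministic function of Y, forming X → Y → Z.

Original I(X;Y) = 0.0733 nats

After applying f:
P(X,Z) where Z=f(Y):
- P(X,Z=0) = P(X,Y=1)
- P(X,Z=1) = P(X,Y=0) + P(X,Y=2) + P(X,Y=3)

I(X;Z) = I(X;f(Y)) = 0.0224 nats

Verification: 0.0733 ≥ 0.0224 ✓

Information cannot be created by processing; the function f can only lose information about X.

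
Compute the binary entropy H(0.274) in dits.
0.2550 dits

The binary entropy function is:
H(p) = -p log(p) - (1-p) log(1-p)

H(0.274) = -0.274 × log_10(0.274) - 0.726 × log_10(0.726)
H(0.274) = 0.2550 dits

Note: Binary entropy is maximized at p=0.5 (H=1 bit) and minimized at p=0 or p=1 (H=0).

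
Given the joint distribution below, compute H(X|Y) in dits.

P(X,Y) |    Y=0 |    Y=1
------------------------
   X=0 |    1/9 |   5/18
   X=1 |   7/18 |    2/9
0.2642 dits

Using the chain rule: H(X|Y) = H(X,Y) - H(Y)

First, compute H(X,Y) = 0.5652 dits

Marginal P(Y) = (1/2, 1/2)
H(Y) = 0.3010 dits

H(X|Y) = H(X,Y) - H(Y) = 0.5652 - 0.3010 = 0.2642 dits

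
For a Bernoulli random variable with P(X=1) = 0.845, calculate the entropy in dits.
0.1873 dits

The binary entropy function is:
H(p) = -p log(p) - (1-p) log(1-p)

H(0.845) = -0.845 × log_10(0.845) - 0.155 × log_10(0.155)
H(0.845) = 0.1873 dits

Note: Binary entropy is maximized at p=0.5 (H=1 bit) and minimized at p=0 or p=1 (H=0).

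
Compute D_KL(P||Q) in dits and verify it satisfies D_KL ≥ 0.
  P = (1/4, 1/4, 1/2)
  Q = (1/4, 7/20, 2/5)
0.0119 dits

KL divergence satisfies the Gibbs inequality: D_KL(P||Q) ≥ 0 for all distributions P, Q.

D_KL(P||Q) = Σ p(x) log(p(x)/q(x))
Term by term:
  x=0: 1/4 × log_10[(1/4)/(1/4)] = 0.0000
  x=1: 1/4 × log_10[(1/4)/(7/20)] = -0.0365
  x=2: 1/2 × log_10[(1/2)/(2/5)] = 0.0485
D_KL(P||Q) = 0.0119 dits

D_KL(P||Q) = 0.0119 ≥ 0 ✓

This non-negativity is a fundamental property: relative entropy cannot be negative because it measures how different Q is from P.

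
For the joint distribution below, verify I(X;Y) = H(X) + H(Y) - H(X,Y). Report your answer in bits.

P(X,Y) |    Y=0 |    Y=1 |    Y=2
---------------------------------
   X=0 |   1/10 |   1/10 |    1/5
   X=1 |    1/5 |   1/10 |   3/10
I(X;Y) = 0.0100 bits

Mutual information has multiple equivalent forms:
- I(X;Y) = H(X) - H(X|Y)
- I(X;Y) = H(Y) - H(Y|X)
- I(X;Y) = H(X) + H(Y) - H(X,Y)

Computing all quantities:
H(X) = 0.9710, H(Y) = 1.4855, H(X,Y) = 2.4464
H(X|Y) = 0.9610, H(Y|X) = 1.4755

Verification:
H(X) - H(X|Y) = 0.9710 - 0.9610 = 0.0100
H(Y) - H(Y|X) = 1.4855 - 1.4755 = 0.0100
H(X) + H(Y) - H(X,Y) = 0.9710 + 1.4855 - 2.4464 = 0.0100

All forms give I(X;Y) = 0.0100 bits. ✓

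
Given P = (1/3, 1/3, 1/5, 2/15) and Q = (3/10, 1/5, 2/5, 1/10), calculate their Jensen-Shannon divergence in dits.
0.0117 dits

Jensen-Shannon divergence is:
JSD(P||Q) = 0.5 × D_KL(P||M) + 0.5 × D_KL(Q||M)
where M = 0.5 × (P + Q) is the mixture distribution.

M = 0.5 × (1/3, 1/3, 1/5, 2/15) + 0.5 × (3/10, 1/5, 2/5, 1/10) = (0.316667, 4/15, 3/10, 0.116667)

D_KL(P||M) = 0.0122 dits
D_KL(Q||M) = 0.0112 dits

JSD(P||Q) = 0.5 × 0.0122 + 0.5 × 0.0112 = 0.0117 dits

Unlike KL divergence, JSD is symmetric and bounded: 0 ≤ JSD ≤ log(2).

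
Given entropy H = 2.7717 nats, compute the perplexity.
15.9858

Perplexity is e^H (or exp(H) for natural log).

H = 2.7717 nats
Perplexity = e^2.7717 = 15.9858

Interpretation: The model's uncertainty is equivalent to choosing uniformly among 16.0 options.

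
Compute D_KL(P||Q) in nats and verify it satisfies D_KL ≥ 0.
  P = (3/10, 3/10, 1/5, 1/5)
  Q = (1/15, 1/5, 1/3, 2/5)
0.3321 nats

KL divergence satisfies the Gibbs inequality: D_KL(P||Q) ≥ 0 for all distributions P, Q.

D_KL(P||Q) = Σ p(x) log(p(x)/q(x))
Term by term:
  x=0: 3/10 × log_e[(3/10)/(1/15)] = 0.4512
  x=1: 3/10 × log_e[(3/10)/(1/5)] = 0.1216
  x=2: 1/5 × log_e[(1/5)/(1/3)] = -0.1022
  x=3: 1/5 × log_e[(1/5)/(2/5)] = -0.1386
D_KL(P||Q) = 0.3321 nats

D_KL(P||Q) = 0.3321 ≥ 0 ✓

This non-negativity is a fundamental property: relative entropy cannot be negative because it measures how different Q is from P.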